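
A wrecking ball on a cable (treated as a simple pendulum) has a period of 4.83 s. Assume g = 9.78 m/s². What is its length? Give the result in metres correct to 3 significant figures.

5.78 m

From T = 2π√(L/g), L = gT²/(4π²) = 9.78 × 4.830²/(4π²) = 5.78 m.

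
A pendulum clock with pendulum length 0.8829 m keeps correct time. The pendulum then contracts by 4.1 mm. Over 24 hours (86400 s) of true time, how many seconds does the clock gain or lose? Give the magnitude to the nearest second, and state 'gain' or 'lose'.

gain 201 s

T ∝ √L, so T'/T = √(0.87880/0.8829) = 0.997675.
In 86400 s of true time the clock registers 86400/0.997675 = 86601.3 s, so it gains 201 s.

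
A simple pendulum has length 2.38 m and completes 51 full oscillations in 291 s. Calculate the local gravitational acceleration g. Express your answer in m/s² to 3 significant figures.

2.89 m/s²

T = 291/51 = 5.706 s.
From T = 2π√(L/g), g = 4π²L/T² = 4π² × 2.38/5.706² = 2.89 m/s².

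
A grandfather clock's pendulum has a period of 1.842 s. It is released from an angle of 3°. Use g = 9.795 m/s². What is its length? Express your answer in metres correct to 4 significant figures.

0.8418 m

From T = 2π√(L/g), L = gT²/(4π²) = 9.795 × 1.8420²/(4π²) = 0.8418 m.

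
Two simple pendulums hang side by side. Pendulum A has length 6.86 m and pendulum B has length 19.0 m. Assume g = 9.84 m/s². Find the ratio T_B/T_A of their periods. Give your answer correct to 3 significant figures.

T ∝ √L, so T_B/T_A = √(L_B/L_A) = √(19.0/6.86) = 1.66.

1.66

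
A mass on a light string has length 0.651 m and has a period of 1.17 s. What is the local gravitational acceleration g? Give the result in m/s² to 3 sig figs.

From T = 2π√(L/g), g = 4π²L/T² = 4π² × 0.651/1.170² = 18.8 m/s².

18.8 m/s²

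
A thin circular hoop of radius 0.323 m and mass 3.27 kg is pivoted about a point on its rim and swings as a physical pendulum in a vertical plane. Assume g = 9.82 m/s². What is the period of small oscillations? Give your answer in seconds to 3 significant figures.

I_cm = mr² = 0.3412 kg·m². The pivot is at distance d = 0.323 m from the centre of mass.
By the parallel-axis theorem, I = I_cm + md² = 0.3412 + 0.3412 = 0.6823 kg·m².
T = 2π√(I/(mgd)) = 2π√(0.6823/(3.27 × 9.82 × 0.323)) = 1.61 s.

1.61 s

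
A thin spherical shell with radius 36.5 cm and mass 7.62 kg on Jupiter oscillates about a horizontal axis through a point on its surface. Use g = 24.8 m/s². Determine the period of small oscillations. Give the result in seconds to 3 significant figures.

0.984 s

I_cm = (2/3)mr² = 0.6768 kg·m². The pivot is at distance d = 0.365 m from the centre of mass.
By the parallel-axis theorem, I = I_cm + md² = 0.6768 + 1.015 = 1.692 kg·m².
T = 2π√(I/(mgd)) = 2π√(1.692/(7.62 × 24.8 × 0.365)) = 0.984 s.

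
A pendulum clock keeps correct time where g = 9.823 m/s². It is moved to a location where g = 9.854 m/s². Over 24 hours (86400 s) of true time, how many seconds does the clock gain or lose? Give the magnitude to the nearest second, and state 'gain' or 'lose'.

gain 136 s

The clock's period scales as T ∝ 1/√g, so T'/T = √(9.823/9.854) = 0.998426.
In 86400 s of true time the clock registers 86400/0.998426 = 86536.2 s, so it gains 136 s.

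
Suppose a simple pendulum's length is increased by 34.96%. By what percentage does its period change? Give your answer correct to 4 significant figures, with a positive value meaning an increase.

16.17%

T ∝ √L, so T'/T = √(1.3496) = 1.1617.
Percentage change in T = (1.1617 − 1) × 100% = 16.17%.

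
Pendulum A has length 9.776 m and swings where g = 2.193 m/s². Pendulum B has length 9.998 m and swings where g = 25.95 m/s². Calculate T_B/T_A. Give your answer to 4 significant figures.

T = 2π√(L/g), so T_B/T_A = √((L_B/g_B)/(L_A/g_A)) = √((9.998/25.95)/(9.776/2.193)) = 0.2940.

0.2940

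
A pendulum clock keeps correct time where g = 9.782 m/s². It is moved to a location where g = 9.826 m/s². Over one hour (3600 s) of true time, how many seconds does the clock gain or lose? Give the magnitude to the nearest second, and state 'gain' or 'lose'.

gain 8 s

The clock's period scales as T ∝ 1/√g, so T'/T = √(9.782/9.826) = 0.997759.
In 3600 s of true time the clock registers 3600/0.997759 = 3608.1 s, so it gains 8 s.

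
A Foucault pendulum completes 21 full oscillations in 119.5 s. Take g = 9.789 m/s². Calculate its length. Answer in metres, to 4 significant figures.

8.029 m

T = 119.5/21 = 5.6905 s.
From T = 2π√(L/g), L = gT²/(4π²) = 9.789 × 5.6905²/(4π²) = 8.029 m.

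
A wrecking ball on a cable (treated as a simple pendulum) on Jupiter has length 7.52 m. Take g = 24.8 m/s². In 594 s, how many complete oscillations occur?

171

T = 2π√(L/g) = 2π√(7.52/24.8) = 3.460 s.
Number of complete oscillations = ⌊594/3.460⌋ = ⌊171.7⌋ = 171.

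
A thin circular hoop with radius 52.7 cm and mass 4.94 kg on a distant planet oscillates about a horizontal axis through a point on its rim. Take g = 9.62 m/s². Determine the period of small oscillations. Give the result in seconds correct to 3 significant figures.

I_cm = mr² = 1.372 kg·m². The pivot is at distance d = 0.527 m from the centre of mass.
By the parallel-axis theorem, I = I_cm + md² = 1.372 + 1.372 = 2.744 kg·m².
T = 2π√(I/(mgd)) = 2π√(2.744/(4.94 × 9.62 × 0.527)) = 2.08 s.

2.08 s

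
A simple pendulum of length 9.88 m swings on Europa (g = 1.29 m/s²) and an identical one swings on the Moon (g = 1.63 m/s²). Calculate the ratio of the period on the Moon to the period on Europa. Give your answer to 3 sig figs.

0.890

T ∝ 1/√g, so T₂/T₁ = √(g₁/g₂) = √(1.29/1.63) = 0.890.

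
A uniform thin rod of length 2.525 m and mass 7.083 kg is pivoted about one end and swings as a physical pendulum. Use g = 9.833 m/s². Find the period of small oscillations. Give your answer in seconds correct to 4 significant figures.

For a physical pendulum T = 2π√(I/(mgd)), with d = 1.2625 m from pivot to centre of mass.
I_cm = mL²/12 = 7.083 × 2.525²/12 = 3.7632 kg·m²; I = I_cm + md² = 3.7632 + 7.083 × 1.2625² = 15.053 kg·m².
T = 2π√(15.053/(7.083 × 9.833 × 1.2625)) = 2.600 s.

2.600 s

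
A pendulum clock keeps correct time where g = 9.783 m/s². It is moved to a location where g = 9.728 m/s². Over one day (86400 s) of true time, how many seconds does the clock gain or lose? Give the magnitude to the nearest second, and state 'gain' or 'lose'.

lose 243 s

The clock's period scales as T ∝ 1/√g, so T'/T = √(9.783/9.728) = 1.00282.
In 86400 s of true time the clock registers 86400/1.00282 = 86156.8 s, so it loses 243 s.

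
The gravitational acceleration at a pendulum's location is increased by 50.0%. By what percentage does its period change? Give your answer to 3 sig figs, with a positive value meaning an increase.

-18.4%

T ∝ 1/√g, so T'/T = 1/√(1.500) = 0.8165.
Percentage change in T = (0.8165 − 1) × 100% = -18.4%.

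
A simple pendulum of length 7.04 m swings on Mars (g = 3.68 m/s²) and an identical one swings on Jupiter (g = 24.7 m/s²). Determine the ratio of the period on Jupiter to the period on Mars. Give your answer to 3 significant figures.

T ∝ 1/√g, so T₂/T₁ = √(g₁/g₂) = √(3.68/24.7) = 0.386.

0.386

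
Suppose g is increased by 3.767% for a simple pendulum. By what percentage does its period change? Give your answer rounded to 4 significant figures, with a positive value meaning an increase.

-1.832%

T ∝ 1/√g, so T'/T = 1/√(1.0377) = 0.98168.
Percentage change in T = (0.98168 − 1) × 100% = -1.832%.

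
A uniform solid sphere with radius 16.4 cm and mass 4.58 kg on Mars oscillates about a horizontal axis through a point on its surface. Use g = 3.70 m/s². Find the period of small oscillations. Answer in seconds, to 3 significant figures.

1.57 s

I_cm = (2/5)mr² = 0.04927 kg·m². The pivot is at distance d = 0.164 m from the centre of mass.
By the parallel-axis theorem, I = I_cm + md² = 0.04927 + 0.1232 = 0.1725 kg·m².
T = 2π√(I/(mgd)) = 2π√(0.1725/(4.58 × 3.70 × 0.164)) = 1.57 s.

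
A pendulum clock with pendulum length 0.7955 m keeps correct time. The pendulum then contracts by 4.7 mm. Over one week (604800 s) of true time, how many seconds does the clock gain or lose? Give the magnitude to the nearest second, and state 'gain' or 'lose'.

T ∝ √L, so T'/T = √(0.79080/0.7955) = 0.997042.
In 604800 s of true time the clock registers 604800/0.997042 = 606594.6 s, so it gains 1795 s.

gain 1795 s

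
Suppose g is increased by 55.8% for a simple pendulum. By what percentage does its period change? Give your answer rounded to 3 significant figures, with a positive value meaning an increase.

-19.9%

T ∝ 1/√g, so T'/T = 1/√(1.558) = 0.8012.
Percentage change in T = (0.8012 − 1) × 100% = -19.9%.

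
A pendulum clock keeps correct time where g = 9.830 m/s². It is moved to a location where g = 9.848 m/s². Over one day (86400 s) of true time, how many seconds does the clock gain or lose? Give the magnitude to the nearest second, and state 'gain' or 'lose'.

The clock's period scales as T ∝ 1/√g, so T'/T = √(9.830/9.848) = 0.999086.
In 86400 s of true time the clock registers 86400/0.999086 = 86479.1 s, so it gains 79 s.

gain 79 s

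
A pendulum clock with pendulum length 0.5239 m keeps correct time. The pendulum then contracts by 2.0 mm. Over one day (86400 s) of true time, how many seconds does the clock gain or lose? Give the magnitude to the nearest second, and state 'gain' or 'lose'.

T ∝ √L, so T'/T = √(0.52190/0.5239) = 0.998089.
In 86400 s of true time the clock registers 86400/0.998089 = 86565.4 s, so it gains 165 s.

gain 165 s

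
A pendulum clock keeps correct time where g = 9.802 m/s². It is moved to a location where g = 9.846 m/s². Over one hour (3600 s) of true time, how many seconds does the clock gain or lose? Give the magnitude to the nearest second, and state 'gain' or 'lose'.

gain 8 s

The clock's period scales as T ∝ 1/√g, so T'/T = √(9.802/9.846) = 0.997763.
In 3600 s of true time the clock registers 3600/0.997763 = 3608.1 s, so it gains 8 s.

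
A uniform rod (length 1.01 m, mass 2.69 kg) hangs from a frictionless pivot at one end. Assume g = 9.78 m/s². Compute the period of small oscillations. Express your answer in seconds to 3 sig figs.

1.65 s

For a physical pendulum T = 2π√(I/(mgd)), with d = 0.5050 m from pivot to centre of mass.
I_cm = mL²/12 = 2.69 × 1.01²/12 = 0.2287 kg·m²; I = I_cm + md² = 0.2287 + 2.69 × 0.5050² = 0.9147 kg·m².
T = 2π√(0.9147/(2.69 × 9.78 × 0.5050)) = 1.65 s.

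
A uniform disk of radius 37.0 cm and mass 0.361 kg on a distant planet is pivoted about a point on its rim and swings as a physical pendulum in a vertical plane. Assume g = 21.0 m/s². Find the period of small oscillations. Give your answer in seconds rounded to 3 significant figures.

1.02 s

I_cm = ½mr² = 0.02471 kg·m². The pivot is at distance d = 0.370 m from the centre of mass.
By the parallel-axis theorem, I = I_cm + md² = 0.02471 + 0.04942 = 0.07413 kg·m².
T = 2π√(I/(mgd)) = 2π√(0.07413/(0.361 × 21.0 × 0.370)) = 1.02 s.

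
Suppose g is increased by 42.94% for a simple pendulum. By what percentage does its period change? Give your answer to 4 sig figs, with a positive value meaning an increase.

-16.36%

T ∝ 1/√g, so T'/T = 1/√(1.4294) = 0.83642.
Percentage change in T = (0.83642 − 1) × 100% = -16.36%.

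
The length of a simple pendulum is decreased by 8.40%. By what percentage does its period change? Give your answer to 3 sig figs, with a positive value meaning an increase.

T ∝ √L, so T'/T = √(0.9160) = 0.9571.
Percentage change in T = (0.9571 − 1) × 100% = -4.29%.

-4.29%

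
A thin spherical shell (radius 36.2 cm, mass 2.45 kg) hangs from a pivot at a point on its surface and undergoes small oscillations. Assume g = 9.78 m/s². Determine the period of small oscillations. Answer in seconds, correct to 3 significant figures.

I_cm = (2/3)mr² = 0.2140 kg·m². The pivot is at distance d = 0.362 m from the centre of mass.
By the parallel-axis theorem, I = I_cm + md² = 0.2140 + 0.3211 = 0.5351 kg·m².
T = 2π√(I/(mgd)) = 2π√(0.5351/(2.45 × 9.78 × 0.362)) = 1.56 s.

1.56 s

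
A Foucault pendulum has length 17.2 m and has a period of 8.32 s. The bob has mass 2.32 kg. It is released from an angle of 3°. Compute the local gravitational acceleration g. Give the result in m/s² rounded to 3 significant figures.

From T = 2π√(L/g), g = 4π²L/T² = 4π² × 17.2/8.320² = 9.81 m/s².

9.81 m/s²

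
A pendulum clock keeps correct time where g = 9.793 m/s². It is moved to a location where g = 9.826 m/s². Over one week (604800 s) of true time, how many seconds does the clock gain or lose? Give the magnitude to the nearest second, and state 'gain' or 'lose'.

The clock's period scales as T ∝ 1/√g, so T'/T = √(9.793/9.826) = 0.998319.
In 604800 s of true time the clock registers 604800/0.998319 = 605818.2 s, so it gains 1018 s.

gain 1018 s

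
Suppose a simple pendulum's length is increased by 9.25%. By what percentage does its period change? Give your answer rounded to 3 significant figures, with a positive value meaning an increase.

4.52%

T ∝ √L, so T'/T = √(1.093) = 1.045.
Percentage change in T = (1.045 − 1) × 100% = 4.52%.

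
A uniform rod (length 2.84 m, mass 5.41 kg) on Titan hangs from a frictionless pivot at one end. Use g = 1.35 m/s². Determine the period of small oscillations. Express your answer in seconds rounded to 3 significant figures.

For a physical pendulum T = 2π√(I/(mgd)), with d = 1.420 m from pivot to centre of mass.
I_cm = mL²/12 = 5.41 × 2.84²/12 = 3.636 kg·m²; I = I_cm + md² = 3.636 + 5.41 × 1.420² = 14.54 kg·m².
T = 2π√(14.54/(5.41 × 1.35 × 1.420)) = 7.44 s.

7.44 s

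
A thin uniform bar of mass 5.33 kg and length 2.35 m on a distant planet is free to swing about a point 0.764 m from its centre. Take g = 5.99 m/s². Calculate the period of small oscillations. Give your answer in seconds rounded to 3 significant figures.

3.00 s

For a physical pendulum T = 2π√(I/(mgd)), with d = 0.7640 m from pivot to centre of mass.
I_cm = mL²/12 = 5.33 × 2.35²/12 = 2.453 kg·m²; I = I_cm + md² = 2.453 + 5.33 × 0.7640² = 5.564 kg·m².
T = 2π√(5.564/(5.33 × 5.99 × 0.7640)) = 3.00 s.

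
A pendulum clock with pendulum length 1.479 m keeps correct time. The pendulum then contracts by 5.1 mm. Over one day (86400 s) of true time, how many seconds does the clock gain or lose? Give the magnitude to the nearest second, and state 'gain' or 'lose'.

T ∝ √L, so T'/T = √(1.47390/1.479) = 0.998274.
In 86400 s of true time the clock registers 86400/0.998274 = 86549.4 s, so it gains 149 s.

gain 149 s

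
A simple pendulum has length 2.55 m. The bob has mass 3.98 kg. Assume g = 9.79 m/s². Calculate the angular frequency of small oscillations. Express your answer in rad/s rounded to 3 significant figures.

1.96 rad/s

ω = √(g/L) = √(9.79/2.55) = 1.96 rad/s.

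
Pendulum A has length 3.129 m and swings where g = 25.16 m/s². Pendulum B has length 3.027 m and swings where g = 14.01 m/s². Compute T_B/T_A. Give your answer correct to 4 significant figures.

1.318

T = 2π√(L/g), so T_B/T_A = √((L_B/g_B)/(L_A/g_A)) = √((3.027/14.01)/(3.129/25.16)) = 1.318.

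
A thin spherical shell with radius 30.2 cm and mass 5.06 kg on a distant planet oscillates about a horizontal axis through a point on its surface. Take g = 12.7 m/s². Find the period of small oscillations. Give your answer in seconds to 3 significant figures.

I_cm = (2/3)mr² = 0.3077 kg·m². The pivot is at distance d = 0.302 m from the centre of mass.
By the parallel-axis theorem, I = I_cm + md² = 0.3077 + 0.4615 = 0.7692 kg·m².
T = 2π√(I/(mgd)) = 2π√(0.7692/(5.06 × 12.7 × 0.302)) = 1.25 s.

1.25 s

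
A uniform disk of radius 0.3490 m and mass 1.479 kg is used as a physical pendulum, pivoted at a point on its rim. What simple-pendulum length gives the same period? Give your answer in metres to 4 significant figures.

The equivalent simple-pendulum length is L_eq = I/(md), where I is about the pivot and d = 0.34900 m.
I_cm = ½mR² = 0.090072 kg·m², so I = I_cm + md² = 0.090072 + 0.18014 = 0.27022 kg·m².
L_eq = 0.27022/(1.479 × 0.34900) = 0.5235 m.

0.5235 m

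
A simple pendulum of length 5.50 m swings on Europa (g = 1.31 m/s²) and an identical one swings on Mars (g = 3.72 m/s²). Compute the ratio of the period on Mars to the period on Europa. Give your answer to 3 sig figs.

0.593

T ∝ 1/√g, so T₂/T₁ = √(g₁/g₂) = √(1.31/3.72) = 0.593.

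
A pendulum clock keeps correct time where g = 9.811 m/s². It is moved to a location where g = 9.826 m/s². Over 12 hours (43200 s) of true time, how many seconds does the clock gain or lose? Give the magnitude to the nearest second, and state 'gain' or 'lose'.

The clock's period scales as T ∝ 1/√g, so T'/T = √(9.811/9.826) = 0.999236.
In 43200 s of true time the clock registers 43200/0.999236 = 43233.0 s, so it gains 33 s.

gain 33 s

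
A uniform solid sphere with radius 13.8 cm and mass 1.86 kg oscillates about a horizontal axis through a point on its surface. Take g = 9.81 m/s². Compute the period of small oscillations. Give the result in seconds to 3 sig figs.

I_cm = (2/5)mr² = 0.01417 kg·m². The pivot is at distance d = 0.138 m from the centre of mass.
By the parallel-axis theorem, I = I_cm + md² = 0.01417 + 0.03542 = 0.04959 kg·m².
T = 2π√(I/(mgd)) = 2π√(0.04959/(1.86 × 9.81 × 0.138)) = 0.882 s.

0.882 s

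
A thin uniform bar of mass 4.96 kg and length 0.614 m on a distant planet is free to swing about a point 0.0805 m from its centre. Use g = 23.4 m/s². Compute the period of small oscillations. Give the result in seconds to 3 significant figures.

0.891 s

For a physical pendulum T = 2π√(I/(mgd)), with d = 0.08050 m from pivot to centre of mass.
I_cm = mL²/12 = 4.96 × 0.614²/12 = 0.1558 kg·m²; I = I_cm + md² = 0.1558 + 4.96 × 0.08050² = 0.1880 kg·m².
T = 2π√(0.1880/(4.96 × 23.4 × 0.08050)) = 0.891 s.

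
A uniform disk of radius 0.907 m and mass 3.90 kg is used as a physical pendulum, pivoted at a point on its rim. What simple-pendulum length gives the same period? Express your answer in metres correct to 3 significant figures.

1.36 m

The equivalent simple-pendulum length is L_eq = I/(md), where I is about the pivot and d = 0.9070 m.
I_cm = ½mR² = 1.604 kg·m², so I = I_cm + md² = 1.604 + 3.208 = 4.812 kg·m².
L_eq = 4.812/(3.90 × 0.9070) = 1.36 m.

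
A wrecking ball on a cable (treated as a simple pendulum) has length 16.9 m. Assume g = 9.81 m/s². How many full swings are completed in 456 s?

55

T = 2π√(L/g) = 2π√(16.9/9.81) = 8.247 s.
Number of complete oscillations = ⌊456/8.247⌋ = ⌊55.29⌋ = 55.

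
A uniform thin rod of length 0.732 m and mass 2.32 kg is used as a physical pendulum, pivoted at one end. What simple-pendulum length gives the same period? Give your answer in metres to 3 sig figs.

0.488 m

The equivalent simple-pendulum length is L_eq = I/(md), where I is about the pivot and d = 0.3660 m.
I_cm = (1/12)mL² = 0.1036 kg·m², so I = I_cm + md² = 0.1036 + 0.3108 = 0.4144 kg·m².
L_eq = 0.4144/(2.32 × 0.3660) = 0.488 m.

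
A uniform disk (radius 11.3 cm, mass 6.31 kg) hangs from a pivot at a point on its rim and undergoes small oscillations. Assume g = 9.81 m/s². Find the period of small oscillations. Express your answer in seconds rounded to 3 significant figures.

I_cm = ½mr² = 0.04029 kg·m². The pivot is at distance d = 0.113 m from the centre of mass.
By the parallel-axis theorem, I = I_cm + md² = 0.04029 + 0.08057 = 0.1209 kg·m².
T = 2π√(I/(mgd)) = 2π√(0.1209/(6.31 × 9.81 × 0.113)) = 0.826 s.

0.826 s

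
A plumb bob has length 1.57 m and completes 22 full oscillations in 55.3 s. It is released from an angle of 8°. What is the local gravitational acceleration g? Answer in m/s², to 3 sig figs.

9.81 m/s²

T = 55.3/22 = 2.514 s.
From T = 2π√(L/g), g = 4π²L/T² = 4π² × 1.57/2.514² = 9.81 m/s².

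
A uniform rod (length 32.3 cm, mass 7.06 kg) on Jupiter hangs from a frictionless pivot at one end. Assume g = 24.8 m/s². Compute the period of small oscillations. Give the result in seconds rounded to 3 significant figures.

0.585 s

For a physical pendulum T = 2π√(I/(mgd)), with d = 0.1615 m from pivot to centre of mass.
I_cm = mL²/12 = 7.06 × 0.323²/12 = 0.06138 kg·m²; I = I_cm + md² = 0.06138 + 7.06 × 0.1615² = 0.2455 kg·m².
T = 2π√(0.2455/(7.06 × 24.8 × 0.1615)) = 0.585 s.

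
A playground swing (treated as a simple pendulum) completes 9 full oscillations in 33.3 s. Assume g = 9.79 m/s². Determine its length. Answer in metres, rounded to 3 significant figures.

3.39 m

T = 33.3/9 = 3.700 s.
From T = 2π√(L/g), L = gT²/(4π²) = 9.79 × 3.700²/(4π²) = 3.39 m.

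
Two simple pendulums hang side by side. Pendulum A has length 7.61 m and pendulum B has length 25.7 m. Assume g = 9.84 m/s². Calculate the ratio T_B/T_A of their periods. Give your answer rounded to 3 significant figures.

T ∝ √L, so T_B/T_A = √(L_B/L_A) = √(25.7/7.61) = 1.84.

1.84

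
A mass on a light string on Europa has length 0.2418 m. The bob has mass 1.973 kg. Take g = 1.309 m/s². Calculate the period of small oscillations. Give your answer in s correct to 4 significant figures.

T = 2π√(L/g) = 2π√(0.2418/1.309) = 2π × 0.42979 = 2.700 s.

2.700 s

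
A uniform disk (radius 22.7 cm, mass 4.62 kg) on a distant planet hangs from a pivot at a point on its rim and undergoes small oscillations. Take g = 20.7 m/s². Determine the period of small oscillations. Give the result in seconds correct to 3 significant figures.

I_cm = ½mr² = 0.1190 kg·m². The pivot is at distance d = 0.227 m from the centre of mass.
By the parallel-axis theorem, I = I_cm + md² = 0.1190 + 0.2381 = 0.3571 kg·m².
T = 2π√(I/(mgd)) = 2π√(0.3571/(4.62 × 20.7 × 0.227)) = 0.806 s.

0.806 s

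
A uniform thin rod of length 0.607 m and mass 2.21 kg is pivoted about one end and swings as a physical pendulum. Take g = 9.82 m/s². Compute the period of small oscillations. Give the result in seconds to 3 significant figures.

1.28 s

For a physical pendulum T = 2π√(I/(mgd)), with d = 0.3035 m from pivot to centre of mass.
I_cm = mL²/12 = 2.21 × 0.607²/12 = 0.06786 kg·m²; I = I_cm + md² = 0.06786 + 2.21 × 0.3035² = 0.2714 kg·m².
T = 2π√(0.2714/(2.21 × 9.82 × 0.3035)) = 1.28 s.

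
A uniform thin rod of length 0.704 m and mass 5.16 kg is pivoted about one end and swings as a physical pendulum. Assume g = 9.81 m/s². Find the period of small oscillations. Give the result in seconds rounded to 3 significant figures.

1.37 s

For a physical pendulum T = 2π√(I/(mgd)), with d = 0.3520 m from pivot to centre of mass.
I_cm = mL²/12 = 5.16 × 0.704²/12 = 0.2131 kg·m²; I = I_cm + md² = 0.2131 + 5.16 × 0.3520² = 0.8525 kg·m².
T = 2π√(0.8525/(5.16 × 9.81 × 0.3520)) = 1.37 s.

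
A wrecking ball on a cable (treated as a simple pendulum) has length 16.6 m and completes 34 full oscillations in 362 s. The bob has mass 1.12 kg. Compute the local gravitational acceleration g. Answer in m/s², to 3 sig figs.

T = 362/34 = 10.65 s.
From T = 2π√(L/g), g = 4π²L/T² = 4π² × 16.6/10.65² = 5.78 m/s².

5.78 m/s²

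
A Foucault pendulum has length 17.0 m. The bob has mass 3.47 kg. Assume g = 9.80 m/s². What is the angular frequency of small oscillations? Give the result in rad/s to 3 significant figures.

ω = √(g/L) = √(9.80/17.0) = 0.759 rad/s.

0.759 rad/s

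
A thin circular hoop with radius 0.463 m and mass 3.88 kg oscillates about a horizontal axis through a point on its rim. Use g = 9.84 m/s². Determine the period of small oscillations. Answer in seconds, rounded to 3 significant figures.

I_cm = mr² = 0.8318 kg·m². The pivot is at distance d = 0.463 m from the centre of mass.
By the parallel-axis theorem, I = I_cm + md² = 0.8318 + 0.8318 = 1.664 kg·m².
T = 2π√(I/(mgd)) = 2π√(1.664/(3.88 × 9.84 × 0.463)) = 1.93 s.

1.93 s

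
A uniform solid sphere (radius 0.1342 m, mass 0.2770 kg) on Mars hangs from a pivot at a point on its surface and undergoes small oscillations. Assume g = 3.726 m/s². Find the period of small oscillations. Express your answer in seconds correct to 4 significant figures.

1.411 s

I_cm = (2/5)mr² = 0.0019955 kg·m². The pivot is at distance d = 0.1342 m from the centre of mass.
By the parallel-axis theorem, I = I_cm + md² = 0.0019955 + 0.0049887 = 0.0069841 kg·m².
T = 2π√(I/(mgd)) = 2π√(0.0069841/(0.2770 × 3.726 × 0.1342)) = 1.411 s.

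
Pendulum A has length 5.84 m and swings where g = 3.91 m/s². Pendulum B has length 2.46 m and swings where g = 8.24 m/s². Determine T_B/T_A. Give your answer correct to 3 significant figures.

0.447

T = 2π√(L/g), so T_B/T_A = √((L_B/g_B)/(L_A/g_A)) = √((2.46/8.24)/(5.84/3.91)) = 0.447.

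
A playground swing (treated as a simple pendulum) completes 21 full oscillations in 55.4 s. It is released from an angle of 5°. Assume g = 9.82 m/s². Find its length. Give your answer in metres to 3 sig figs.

T = 55.4/21 = 2.638 s.
From T = 2π√(L/g), L = gT²/(4π²) = 9.82 × 2.638²/(4π²) = 1.73 m.

1.73 m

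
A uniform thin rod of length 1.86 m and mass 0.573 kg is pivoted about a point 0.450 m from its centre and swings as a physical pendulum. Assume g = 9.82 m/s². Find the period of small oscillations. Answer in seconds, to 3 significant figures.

2.09 s

For a physical pendulum T = 2π√(I/(mgd)), with d = 0.4500 m from pivot to centre of mass.
I_cm = mL²/12 = 0.573 × 1.86²/12 = 0.1652 kg·m²; I = I_cm + md² = 0.1652 + 0.573 × 0.4500² = 0.2812 kg·m².
T = 2π√(0.2812/(0.573 × 9.82 × 0.4500)) = 2.09 s.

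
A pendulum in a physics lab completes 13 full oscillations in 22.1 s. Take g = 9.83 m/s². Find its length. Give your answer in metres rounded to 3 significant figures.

T = 22.1/13 = 1.700 s.
From T = 2π√(L/g), L = gT²/(4π²) = 9.83 × 1.700²/(4π²) = 0.720 m.

0.720 m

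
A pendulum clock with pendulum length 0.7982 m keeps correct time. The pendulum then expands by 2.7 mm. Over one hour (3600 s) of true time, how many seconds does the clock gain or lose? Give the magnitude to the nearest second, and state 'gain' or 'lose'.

lose 6 s

T ∝ √L, so T'/T = √(0.80090/0.7982) = 1.00169.
In 3600 s of true time the clock registers 3600/1.00169 = 3593.9 s, so it loses 6 s.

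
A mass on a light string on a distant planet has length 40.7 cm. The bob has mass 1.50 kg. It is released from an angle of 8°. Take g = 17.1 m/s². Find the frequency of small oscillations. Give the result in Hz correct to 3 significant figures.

1.03 Hz

T = 2π√(L/g) = 2π√(0.407/17.1) = 0.9693 s, so f = 1/T = 1.03 Hz.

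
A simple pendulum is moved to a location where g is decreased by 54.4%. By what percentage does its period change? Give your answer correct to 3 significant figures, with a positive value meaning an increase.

T ∝ 1/√g, so T'/T = 1/√(0.4560) = 1.481.
Percentage change in T = (1.481 − 1) × 100% = 48.1%.

48.1%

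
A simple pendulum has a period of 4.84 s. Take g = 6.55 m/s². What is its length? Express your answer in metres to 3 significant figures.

From T = 2π√(L/g), L = gT²/(4π²) = 6.55 × 4.840²/(4π²) = 3.89 m.

3.89 m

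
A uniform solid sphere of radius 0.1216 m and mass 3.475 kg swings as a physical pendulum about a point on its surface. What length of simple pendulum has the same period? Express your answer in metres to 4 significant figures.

0.1702 m

The equivalent simple-pendulum length is L_eq = I/(md), where I is about the pivot and d = 0.12160 m.
I_cm = (2/5)mR² = 0.020553 kg·m², so I = I_cm + md² = 0.020553 + 0.051383 = 0.071937 kg·m².
L_eq = 0.071937/(3.475 × 0.12160) = 0.1702 m.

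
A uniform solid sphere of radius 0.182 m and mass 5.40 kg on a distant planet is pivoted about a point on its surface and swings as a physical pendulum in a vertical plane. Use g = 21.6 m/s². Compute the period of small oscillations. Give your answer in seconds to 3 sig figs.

I_cm = (2/5)mr² = 0.07155 kg·m². The pivot is at distance d = 0.182 m from the centre of mass.
By the parallel-axis theorem, I = I_cm + md² = 0.07155 + 0.1789 = 0.2504 kg·m².
T = 2π√(I/(mgd)) = 2π√(0.2504/(5.40 × 21.6 × 0.182)) = 0.682 s.

0.682 s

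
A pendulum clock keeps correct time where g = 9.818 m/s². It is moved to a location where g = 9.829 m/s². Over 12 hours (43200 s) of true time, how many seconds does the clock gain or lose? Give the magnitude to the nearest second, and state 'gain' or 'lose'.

The clock's period scales as T ∝ 1/√g, so T'/T = √(9.818/9.829) = 0.999440.
In 43200 s of true time the clock registers 43200/0.999440 = 43224.2 s, so it gains 24 s.

gain 24 s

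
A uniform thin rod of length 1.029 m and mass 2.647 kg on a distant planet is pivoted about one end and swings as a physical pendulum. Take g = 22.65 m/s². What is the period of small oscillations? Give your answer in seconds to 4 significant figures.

1.093 s

For a physical pendulum T = 2π√(I/(mgd)), with d = 0.51450 m from pivot to centre of mass.
I_cm = mL²/12 = 2.647 × 1.029²/12 = 0.23356 kg·m²; I = I_cm + md² = 0.23356 + 2.647 × 0.51450² = 0.93425 kg·m².
T = 2π√(0.93425/(2.647 × 22.65 × 0.51450)) = 1.093 s.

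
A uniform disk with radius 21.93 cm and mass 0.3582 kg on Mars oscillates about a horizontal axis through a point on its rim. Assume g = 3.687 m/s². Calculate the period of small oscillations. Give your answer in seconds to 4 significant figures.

I_cm = ½mr² = 0.0086134 kg·m². The pivot is at distance d = 0.2193 m from the centre of mass.
By the parallel-axis theorem, I = I_cm + md² = 0.0086134 + 0.017227 = 0.025840 kg·m².
T = 2π√(I/(mgd)) = 2π√(0.025840/(0.3582 × 3.687 × 0.2193)) = 1.877 s.

1.877 s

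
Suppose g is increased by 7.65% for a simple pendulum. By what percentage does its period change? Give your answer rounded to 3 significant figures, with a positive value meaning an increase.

-3.62%

T ∝ 1/√g, so T'/T = 1/√(1.077) = 0.9638.
Percentage change in T = (0.9638 − 1) × 100% = -3.62%.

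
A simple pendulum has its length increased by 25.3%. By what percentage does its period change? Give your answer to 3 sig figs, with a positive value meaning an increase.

11.9%

T ∝ √L, so T'/T = √(1.253) = 1.119.
Percentage change in T = (1.119 − 1) × 100% = 11.9%.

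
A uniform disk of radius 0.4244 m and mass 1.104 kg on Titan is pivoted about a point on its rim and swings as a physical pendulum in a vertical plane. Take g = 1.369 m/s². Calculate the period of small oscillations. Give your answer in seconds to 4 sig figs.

I_cm = ½mr² = 0.099424 kg·m². The pivot is at distance d = 0.4244 m from the centre of mass.
By the parallel-axis theorem, I = I_cm + md² = 0.099424 + 0.19885 = 0.29827 kg·m².
T = 2π√(I/(mgd)) = 2π√(0.29827/(1.104 × 1.369 × 0.4244)) = 4.285 s.

4.285 s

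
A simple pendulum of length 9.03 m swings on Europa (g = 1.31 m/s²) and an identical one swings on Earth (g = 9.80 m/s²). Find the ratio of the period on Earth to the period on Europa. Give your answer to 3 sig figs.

0.366

T ∝ 1/√g, so T₂/T₁ = √(g₁/g₂) = √(1.31/9.80) = 0.366.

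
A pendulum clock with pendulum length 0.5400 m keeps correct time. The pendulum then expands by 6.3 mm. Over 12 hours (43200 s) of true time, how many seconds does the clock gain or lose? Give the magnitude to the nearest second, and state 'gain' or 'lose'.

lose 250 s

T ∝ √L, so T'/T = √(0.54630/0.5400) = 1.00582.
In 43200 s of true time the clock registers 43200/1.00582 = 42950.2 s, so it loses 250 s.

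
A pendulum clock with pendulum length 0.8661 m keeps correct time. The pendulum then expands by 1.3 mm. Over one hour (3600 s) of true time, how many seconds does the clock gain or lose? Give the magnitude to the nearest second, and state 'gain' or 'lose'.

lose 3 s

T ∝ √L, so T'/T = √(0.86740/0.8661) = 1.00075.
In 3600 s of true time the clock registers 3600/1.00075 = 3597.3 s, so it loses 3 s.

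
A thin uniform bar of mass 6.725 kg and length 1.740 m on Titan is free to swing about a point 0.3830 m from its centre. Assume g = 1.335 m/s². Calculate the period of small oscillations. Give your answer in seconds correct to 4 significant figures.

For a physical pendulum T = 2π√(I/(mgd)), with d = 0.38300 m from pivot to centre of mass.
I_cm = mL²/12 = 6.725 × 1.740²/12 = 1.6967 kg·m²; I = I_cm + md² = 1.6967 + 6.725 × 0.38300² = 2.6832 kg·m².
T = 2π√(2.6832/(6.725 × 1.335 × 0.38300)) = 5.550 s.

5.550 s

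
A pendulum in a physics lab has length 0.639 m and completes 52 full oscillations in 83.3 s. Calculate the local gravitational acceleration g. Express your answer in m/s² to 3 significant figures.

9.83 m/s²

T = 83.3/52 = 1.602 s.
From T = 2π√(L/g), g = 4π²L/T² = 4π² × 0.639/1.602² = 9.83 m/s².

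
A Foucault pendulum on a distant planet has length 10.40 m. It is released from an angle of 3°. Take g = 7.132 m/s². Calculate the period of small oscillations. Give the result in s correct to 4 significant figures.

7.587 s

T = 2π√(L/g) = 2π√(10.40/7.132) = 2π × 1.2076 = 7.587 s.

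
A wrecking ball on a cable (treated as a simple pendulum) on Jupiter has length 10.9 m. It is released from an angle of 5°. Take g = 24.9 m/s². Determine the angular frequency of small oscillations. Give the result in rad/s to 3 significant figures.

ω = √(g/L) = √(24.9/10.9) = 1.51 rad/s.

1.51 rad/s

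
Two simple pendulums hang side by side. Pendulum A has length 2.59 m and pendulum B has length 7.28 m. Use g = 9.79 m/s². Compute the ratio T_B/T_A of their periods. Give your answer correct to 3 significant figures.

T ∝ √L, so T_B/T_A = √(L_B/L_A) = √(7.28/2.59) = 1.68.

1.68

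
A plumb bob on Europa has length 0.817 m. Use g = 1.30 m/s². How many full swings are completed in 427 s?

T = 2π√(L/g) = 2π√(0.817/1.30) = 4.981 s.
Number of complete oscillations = ⌊427/4.981⌋ = ⌊85.73⌋ = 85.

85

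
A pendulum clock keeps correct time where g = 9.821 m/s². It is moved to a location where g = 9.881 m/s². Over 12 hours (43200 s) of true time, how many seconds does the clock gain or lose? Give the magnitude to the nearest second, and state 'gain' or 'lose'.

gain 132 s

The clock's period scales as T ∝ 1/√g, so T'/T = √(9.821/9.881) = 0.996959.
In 43200 s of true time the clock registers 43200/0.996959 = 43331.8 s, so it gains 132 s.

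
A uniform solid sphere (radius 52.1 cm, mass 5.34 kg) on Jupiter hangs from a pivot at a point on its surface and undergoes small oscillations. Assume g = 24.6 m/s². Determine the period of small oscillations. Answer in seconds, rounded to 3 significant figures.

I_cm = (2/5)mr² = 0.5798 kg·m². The pivot is at distance d = 0.521 m from the centre of mass.
By the parallel-axis theorem, I = I_cm + md² = 0.5798 + 1.449 = 2.029 kg·m².
T = 2π√(I/(mgd)) = 2π√(2.029/(5.34 × 24.6 × 0.521)) = 1.08 s.

1.08 s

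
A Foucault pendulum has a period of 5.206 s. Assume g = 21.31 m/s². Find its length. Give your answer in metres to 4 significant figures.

From T = 2π√(L/g), L = gT²/(4π²) = 21.31 × 5.2060²/(4π²) = 14.63 m.

14.63 m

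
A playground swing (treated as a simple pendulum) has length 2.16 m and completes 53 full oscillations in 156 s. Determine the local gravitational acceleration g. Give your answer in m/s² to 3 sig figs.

T = 156/53 = 2.943 s.
From T = 2π√(L/g), g = 4π²L/T² = 4π² × 2.16/2.943² = 9.84 m/s².

9.84 m/s²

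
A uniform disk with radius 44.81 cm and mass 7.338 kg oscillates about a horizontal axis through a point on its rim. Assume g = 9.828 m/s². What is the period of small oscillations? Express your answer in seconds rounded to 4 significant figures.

I_cm = ½mr² = 0.73671 kg·m². The pivot is at distance d = 0.4481 m from the centre of mass.
By the parallel-axis theorem, I = I_cm + md² = 0.73671 + 1.4734 = 2.2101 kg·m².
T = 2π√(I/(mgd)) = 2π√(2.2101/(7.338 × 9.828 × 0.4481)) = 1.643 s.

1.643 s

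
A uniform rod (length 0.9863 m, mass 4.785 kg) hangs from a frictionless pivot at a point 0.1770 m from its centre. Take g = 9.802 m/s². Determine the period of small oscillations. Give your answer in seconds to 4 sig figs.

For a physical pendulum T = 2π√(I/(mgd)), with d = 0.17700 m from pivot to centre of mass.
I_cm = mL²/12 = 4.785 × 0.9863²/12 = 0.38790 kg·m²; I = I_cm + md² = 0.38790 + 4.785 × 0.17700² = 0.53781 kg·m².
T = 2π√(0.53781/(4.785 × 9.802 × 0.17700)) = 1.599 s.

1.599 s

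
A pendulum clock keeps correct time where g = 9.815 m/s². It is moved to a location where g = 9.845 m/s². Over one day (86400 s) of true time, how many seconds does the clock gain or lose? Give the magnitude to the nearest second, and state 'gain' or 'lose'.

gain 132 s

The clock's period scales as T ∝ 1/√g, so T'/T = √(9.815/9.845) = 0.998475.
In 86400 s of true time the clock registers 86400/0.998475 = 86531.9 s, so it gains 132 s.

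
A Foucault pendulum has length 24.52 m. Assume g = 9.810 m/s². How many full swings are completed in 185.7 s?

18

T = 2π√(L/g) = 2π√(24.52/9.810) = 9.9336 s.
Number of complete oscillations = ⌊185.7/9.9336⌋ = ⌊18.694⌋ = 18.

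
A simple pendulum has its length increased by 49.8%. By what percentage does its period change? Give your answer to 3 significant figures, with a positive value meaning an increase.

22.4%

T ∝ √L, so T'/T = √(1.498) = 1.224.
Percentage change in T = (1.224 − 1) × 100% = 22.4%.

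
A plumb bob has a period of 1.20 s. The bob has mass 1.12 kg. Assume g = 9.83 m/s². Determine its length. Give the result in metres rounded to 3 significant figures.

From T = 2π√(L/g), L = gT²/(4π²) = 9.83 × 1.200²/(4π²) = 0.359 m.

0.359 m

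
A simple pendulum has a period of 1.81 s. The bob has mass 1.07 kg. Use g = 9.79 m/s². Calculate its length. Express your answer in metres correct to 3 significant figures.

0.812 m

From T = 2π√(L/g), L = gT²/(4π²) = 9.79 × 1.810²/(4π²) = 0.812 m.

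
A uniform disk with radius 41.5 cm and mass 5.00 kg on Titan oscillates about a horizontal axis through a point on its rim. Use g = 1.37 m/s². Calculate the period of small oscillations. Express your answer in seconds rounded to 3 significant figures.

4.24 s

I_cm = ½mr² = 0.4306 kg·m². The pivot is at distance d = 0.415 m from the centre of mass.
By the parallel-axis theorem, I = I_cm + md² = 0.4306 + 0.8611 = 1.292 kg·m².
T = 2π√(I/(mgd)) = 2π√(1.292/(5.00 × 1.37 × 0.415)) = 4.24 s.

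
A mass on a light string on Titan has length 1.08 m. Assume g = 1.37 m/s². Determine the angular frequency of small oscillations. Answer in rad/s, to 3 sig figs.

1.13 rad/s

ω = √(g/L) = √(1.37/1.08) = 1.13 rad/s.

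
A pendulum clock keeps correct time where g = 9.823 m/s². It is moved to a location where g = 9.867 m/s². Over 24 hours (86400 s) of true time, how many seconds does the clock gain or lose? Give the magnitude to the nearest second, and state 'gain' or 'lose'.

The clock's period scales as T ∝ 1/√g, so T'/T = √(9.823/9.867) = 0.997768.
In 86400 s of true time the clock registers 86400/0.997768 = 86593.3 s, so it gains 193 s.

gain 193 s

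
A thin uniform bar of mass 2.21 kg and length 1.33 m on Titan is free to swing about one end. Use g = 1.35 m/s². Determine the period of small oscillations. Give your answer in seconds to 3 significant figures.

5.09 s

For a physical pendulum T = 2π√(I/(mgd)), with d = 0.6650 m from pivot to centre of mass.
I_cm = mL²/12 = 2.21 × 1.33²/12 = 0.3258 kg·m²; I = I_cm + md² = 0.3258 + 2.21 × 0.6650² = 1.303 kg·m².
T = 2π√(1.303/(2.21 × 1.35 × 0.6650)) = 5.09 s.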